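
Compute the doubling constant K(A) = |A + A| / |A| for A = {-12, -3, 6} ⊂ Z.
K = |A + A| / |A| = 5/3

Enumerate A + A = {a + b : a, b ∈ A}. With |A| = 3, there are |A|^2 = 9 ordered sum pairs; collecting distinct values, A + A = {-24, -15, -6, 3, 12}, so |A + A| = 5. Thus K = 5/3. Here |A + A| = 2|A| − 1 = 5, the minimum possible — so K = 5/3 is minimal, which holds iff A is an arithmetic progression.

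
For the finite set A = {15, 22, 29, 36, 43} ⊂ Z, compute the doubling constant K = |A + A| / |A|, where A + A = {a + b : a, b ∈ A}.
K = |A + A| / |A| = 9/5

Enumerate A + A = {a + b : a, b ∈ A}. With |A| = 5, there are |A|^2 = 25 ordered sum pairs; collecting distinct values, A + A = {30, 37, 44, 51, 58, 65, 72, 79, 86}, so |A + A| = 9. Thus K = 9/5. Here |A + A| = 2|A| − 1 = 9, the minimum possible — so K = 9/5 is minimal, which holds iff A is an arithmetic progression.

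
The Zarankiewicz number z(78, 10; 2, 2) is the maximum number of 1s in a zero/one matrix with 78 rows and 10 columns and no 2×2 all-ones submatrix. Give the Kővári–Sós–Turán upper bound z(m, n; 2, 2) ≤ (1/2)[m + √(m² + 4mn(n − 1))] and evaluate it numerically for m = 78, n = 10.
z(78, 10; 2, 2) ≤ (1/2)[78 + √(78² + 4·78·10·9)] = (1/2)[78 + √34164] = 131.4175

Kővári–Sós–Turán: let r_1, ..., r_78 be the row sums and z = Σ r_i the total number of 1s. Each pair of columns can share at most one row with both entries 1 (else a 2×2 all-ones block appears), so Σ_i C(r_i, 2) ≤ C(10, 2) = 45. By convexity Σ_i C(r_i, 2) ≥ 78·C(z/78, 2) = z(z − 78)/(2·78), giving z² − 78z − 78·10·9 ≤ 0 and hence z ≤ (1/2)[78 + √(6084 + 4·7020)] = (1/2)[78 + √34164] ≈ (1/2)(78 + 184.8351) = 131.4175.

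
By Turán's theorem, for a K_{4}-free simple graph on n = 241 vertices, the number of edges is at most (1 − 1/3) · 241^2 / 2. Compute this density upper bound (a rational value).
Turán density bound = (2/3) · 241^2/2 = 58081/3 ≈ 19360.3333

Turán's theorem: ex(n, K_{r+1}) is achieved by the complete r-partite Turán graph T(n, r) with parts as balanced as possible, and is at most (1 − 1/r) · n^2/2. For r = 3, n = 241: the density bound is (2/3) · 58081/2 = 58081/3 ≈ 19360.3333. The integer-valued extremum is e(T(241, 3)) = 19360, which is strictly less than the density bound 58081/3 since 3 ∤ 241 (the parts of T(241, 3) cannot all be equal).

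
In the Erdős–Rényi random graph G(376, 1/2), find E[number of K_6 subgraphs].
E[# K_6] = C(376, 6) · (1/2)^C(6, 2) = 3770369379700 / 2^15 = 942592344925/8192 ≈ 115062542.105103

For each 6-subset S of vertices (there are C(376, 6) = 3770369379700 such S), let X_S = 1 if S induces a K_6 (all C(6, 2) = 15 edges present). Then P(X_S = 1) = (1/2)^15 = 1/32768. By linearity of expectation, E[# K_6] = C(376, 6) · (1/2)^15 = 3770369379700 / 32768 = 942592344925/8192 ≈ 115062542.105103.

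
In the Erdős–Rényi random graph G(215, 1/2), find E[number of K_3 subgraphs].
E[# K_3] = C(215, 3) · (1/2)^C(3, 2) = 1633355 / 2^3 = 204169.375

For each 3-subset S of vertices (there are C(215, 3) = 1633355 such S), let X_S = 1 if S induces a K_3 (all C(3, 2) = 3 edges present). Then P(X_S = 1) = (1/2)^3 = 1/8. By linearity of expectation, E[# K_3] = C(215, 3) · (1/2)^3 = 1633355 / 8 = 204169.375.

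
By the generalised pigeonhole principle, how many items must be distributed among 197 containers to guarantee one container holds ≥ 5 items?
n = (5 − 1)·197 + 1 = 789

By the generalised pigeonhole principle, to guarantee some box contains ≥ r objects we need more than (r − 1) · k objects total. Threshold: n = (r − 1) · k + 1. With r = 5 and k = 197: n = 4 · 197 + 1 = 788 + 1 = 789. For n = 788 = 4 · 197, we can put exactly 4 objects in every box, avoiding 5 in any single one — so 789 is tight.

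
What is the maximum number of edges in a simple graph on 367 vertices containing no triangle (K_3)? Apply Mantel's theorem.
ex(367, K_3) = ⌊367^2/4⌋ = 33672

Mantel (1907): a triangle-free graph on n vertices has at most ⌊n^2/4⌋ edges, with equality for the complete bipartite graph K_{⌊n/2⌋, ⌈n/2⌉}. For n = 367: ⌊367^2/4⌋ = ⌊134689/4⌋ = 33672. The extremal graph is K_{183, 184}, which has 183·184 = 33672 edges.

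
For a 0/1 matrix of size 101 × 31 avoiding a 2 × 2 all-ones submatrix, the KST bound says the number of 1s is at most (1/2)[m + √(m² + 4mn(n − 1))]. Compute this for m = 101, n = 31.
z(101, 31; 2, 2) ≤ (1/2)[101 + √(101² + 4·101·31·30)] = (1/2)[101 + √385921] = 361.1127

Kővári–Sós–Turán: let r_1, ..., r_101 be the row sums and z = Σ r_i the total number of 1s. Each pair of columns can share at most one row with both entries 1 (else a 2×2 all-ones block appears), so Σ_i C(r_i, 2) ≤ C(31, 2) = 465. By convexity Σ_i C(r_i, 2) ≥ 101·C(z/101, 2) = z(z − 101)/(2·101), giving z² − 101z − 101·31·30 ≤ 0 and hence z ≤ (1/2)[101 + √(10201 + 4·93930)] = (1/2)[101 + √385921] ≈ (1/2)(101 + 621.2254) = 361.1127.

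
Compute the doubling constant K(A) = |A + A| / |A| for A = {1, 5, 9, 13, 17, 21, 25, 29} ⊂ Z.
K = |A + A| / |A| = 15/8

Enumerate A + A = {a + b : a, b ∈ A}. With |A| = 8, there are |A|^2 = 64 ordered sum pairs; collecting distinct values, A + A = {2, 6, 10, 14, 18, 22, 26, 30, 34, 38, 42, 46, 50, 54, 58}, so |A + A| = 15. Thus K = 15/8. Here |A + A| = 2|A| − 1 = 15, the minimum possible — so K = 15/8 is minimal, which holds iff A is an arithmetic progression.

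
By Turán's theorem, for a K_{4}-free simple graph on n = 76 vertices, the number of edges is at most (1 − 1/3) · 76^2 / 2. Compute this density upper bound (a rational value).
Turán density bound = (2/3) · 76^2/2 = 5776/3 ≈ 1925.3333

Turán's theorem: ex(n, K_{r+1}) is achieved by the complete r-partite Turán graph T(n, r) with parts as balanced as possible, and is at most (1 − 1/r) · n^2/2. For r = 3, n = 76: the density bound is (2/3) · 5776/2 = 5776/3 ≈ 1925.3333. The integer-valued extremum is e(T(76, 3)) = 1925, which is strictly less than the density bound 5776/3 since 3 ∤ 76 (the parts of T(76, 3) cannot all be equal).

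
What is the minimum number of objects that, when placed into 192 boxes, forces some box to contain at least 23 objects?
n = (23 − 1)·192 + 1 = 4225

By the generalised pigeonhole principle, to guarantee some box contains ≥ r objects we need more than (r − 1) · k objects total. Threshold: n = (r − 1) · k + 1. With r = 23 and k = 192: n = 22 · 192 + 1 = 4224 + 1 = 4225. For n = 4224 = 22 · 192, we can put exactly 22 objects in every box, avoiding 23 in any single one — so 4225 is tight.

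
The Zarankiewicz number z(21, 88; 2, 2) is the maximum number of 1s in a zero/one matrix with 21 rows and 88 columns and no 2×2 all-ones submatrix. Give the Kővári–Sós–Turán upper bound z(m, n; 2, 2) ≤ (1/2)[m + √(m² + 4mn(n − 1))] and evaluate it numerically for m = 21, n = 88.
z(21, 88; 2, 2) ≤ (1/2)[21 + √(21² + 4·21·88·87)] = (1/2)[21 + √643545] = 411.6063

Kővári–Sós–Turán: let r_1, ..., r_21 be the row sums and z = Σ r_i the total number of 1s. Each pair of columns can share at most one row with both entries 1 (else a 2×2 all-ones block appears), so Σ_i C(r_i, 2) ≤ C(88, 2) = 3828. By convexity Σ_i C(r_i, 2) ≥ 21·C(z/21, 2) = z(z − 21)/(2·21), giving z² − 21z − 21·88·87 ≤ 0 and hence z ≤ (1/2)[21 + √(441 + 4·160776)] = (1/2)[21 + √643545] ≈ (1/2)(21 + 802.2126) = 411.6063.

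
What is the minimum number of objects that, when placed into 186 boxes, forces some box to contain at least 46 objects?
n = (46 − 1)·186 + 1 = 8371

By the generalised pigeonhole principle, to guarantee some box contains ≥ r objects we need more than (r − 1) · k objects total. Threshold: n = (r − 1) · k + 1. With r = 46 and k = 186: n = 45 · 186 + 1 = 8370 + 1 = 8371. For n = 8370 = 45 · 186, we can put exactly 45 objects in every box, avoiding 46 in any single one — so 8371 is tight.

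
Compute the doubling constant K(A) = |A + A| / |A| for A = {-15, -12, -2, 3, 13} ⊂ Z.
K = |A + A| / |A| = 14/5

Enumerate A + A = {a + b : a, b ∈ A}. With |A| = 5, there are |A|^2 = 25 ordered sum pairs; collecting distinct values, A + A = {-30, -27, -24, -17, -14, -12, -9, -4, -2, 1, 6, 11, 16, 26}, so |A + A| = 14. Thus K = 14/5. For comparison, the minimum possible |A + A| over all 5-element sets is 2·5 − 1 = 9 (so min K = 9/5), attained only by arithmetic progressions.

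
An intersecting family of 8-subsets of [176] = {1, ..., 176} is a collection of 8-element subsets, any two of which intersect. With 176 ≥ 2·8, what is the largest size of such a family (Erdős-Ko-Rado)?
max |F| = C(175, 7) = 883208107275

The Erdős-Ko-Rado theorem states: for n ≥ 2k, an intersecting family of k-subsets of an n-element set has size at most C(n − 1, k − 1), with equality for 'star' families {A ⊆ [n] : |A| = k, i ∈ A} (fix an element i). For n = 176, k = 8: C(175, 7) = 883208107275.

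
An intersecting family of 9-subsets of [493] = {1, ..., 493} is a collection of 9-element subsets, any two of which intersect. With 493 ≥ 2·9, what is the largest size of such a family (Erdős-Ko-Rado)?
max |F| = C(492, 8) = 80418839508771435

Erdős-Ko-Rado (1961): when n ≥ 2k, max |F| = C(n−1, k−1). The bound is attained by the star {A : i ∈ A} for any fixed i ∈ [n]. Here C(493−1, 9−1) = C(492, 8) = 80418839508771435.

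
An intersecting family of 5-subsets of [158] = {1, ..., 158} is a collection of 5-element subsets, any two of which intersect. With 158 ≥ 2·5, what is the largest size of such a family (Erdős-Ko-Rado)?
max |F| = C(157, 4) = 24359335

Erdős-Ko-Rado (1961): when n ≥ 2k, max |F| = C(n−1, k−1). The bound is attained by the star {A : i ∈ A} for any fixed i ∈ [n]. Here C(158−1, 5−1) = C(157, 4) = 24359335.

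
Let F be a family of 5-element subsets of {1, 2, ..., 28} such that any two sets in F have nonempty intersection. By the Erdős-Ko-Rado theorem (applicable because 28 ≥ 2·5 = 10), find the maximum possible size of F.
max |F| = C(27, 4) = 17550

Erdős-Ko-Rado (1961): when n ≥ 2k, max |F| = C(n−1, k−1). The bound is attained by the star {A : i ∈ A} for any fixed i ∈ [n]. Here C(28−1, 5−1) = C(27, 4) = 17550.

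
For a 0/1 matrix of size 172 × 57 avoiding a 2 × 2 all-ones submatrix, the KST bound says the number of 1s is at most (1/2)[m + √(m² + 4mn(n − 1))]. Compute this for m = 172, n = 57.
z(172, 57; 2, 2) ≤ (1/2)[172 + √(172² + 4·172·57·56)] = (1/2)[172 + √2225680] = 831.9357

Kővári–Sós–Turán: let r_1, ..., r_172 be the row sums and z = Σ r_i the total number of 1s. Each pair of columns can share at most one row with both entries 1 (else a 2×2 all-ones block appears), so Σ_i C(r_i, 2) ≤ C(57, 2) = 1596. By convexity Σ_i C(r_i, 2) ≥ 172·C(z/172, 2) = z(z − 172)/(2·172), giving z² − 172z − 172·57·56 ≤ 0 and hence z ≤ (1/2)[172 + √(29584 + 4·549024)] = (1/2)[172 + √2225680] ≈ (1/2)(172 + 1491.8713) = 831.9357.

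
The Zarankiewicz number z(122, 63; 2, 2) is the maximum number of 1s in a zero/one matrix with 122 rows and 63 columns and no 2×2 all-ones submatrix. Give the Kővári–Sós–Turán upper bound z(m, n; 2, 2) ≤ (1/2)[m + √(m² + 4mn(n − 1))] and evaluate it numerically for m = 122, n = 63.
z(122, 63; 2, 2) ≤ (1/2)[122 + √(122² + 4·122·63·62)] = (1/2)[122 + √1921012] = 754.0029

Kővári–Sós–Turán: let r_1, ..., r_122 be the row sums and z = Σ r_i the total number of 1s. Each pair of columns can share at most one row with both entries 1 (else a 2×2 all-ones block appears), so Σ_i C(r_i, 2) ≤ C(63, 2) = 1953. By convexity Σ_i C(r_i, 2) ≥ 122·C(z/122, 2) = z(z − 122)/(2·122), giving z² − 122z − 122·63·62 ≤ 0 and hence z ≤ (1/2)[122 + √(14884 + 4·476532)] = (1/2)[122 + √1921012] ≈ (1/2)(122 + 1386.0058) = 754.0029.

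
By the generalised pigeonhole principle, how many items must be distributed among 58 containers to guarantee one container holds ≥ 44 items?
n = (44 − 1)·58 + 1 = 2495

By the generalised pigeonhole principle, to guarantee some box contains ≥ r objects we need more than (r − 1) · k objects total. Threshold: n = (r − 1) · k + 1. With r = 44 and k = 58: n = 43 · 58 + 1 = 2494 + 1 = 2495. For n = 2494 = 43 · 58, we can put exactly 43 objects in every box, avoiding 44 in any single one — so 2495 is tight.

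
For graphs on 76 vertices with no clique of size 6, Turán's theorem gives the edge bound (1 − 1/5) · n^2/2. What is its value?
Turán density bound = (4/5) · 76^2/2 = 11552/5 ≈ 2310.4

Turán's theorem: ex(n, K_{r+1}) is achieved by the complete r-partite Turán graph T(n, r) with parts as balanced as possible, and is at most (1 − 1/r) · n^2/2. For r = 5, n = 76: the density bound is (4/5) · 5776/2 = 11552/5 ≈ 2310.4. The integer-valued extremum is e(T(76, 5)) = 2310, which is strictly less than the density bound 11552/5 since 5 ∤ 76 (the parts of T(76, 5) cannot all be equal).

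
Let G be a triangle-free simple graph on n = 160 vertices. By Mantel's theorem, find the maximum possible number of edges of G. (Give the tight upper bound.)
ex(160, K_3) = ⌊160^2/4⌋ = 6400

Mantel (1907): a triangle-free graph on n vertices has at most ⌊n^2/4⌋ edges, with equality for the complete bipartite graph K_{⌊n/2⌋, ⌈n/2⌉}. For n = 160: ⌊160^2/4⌋ = ⌊25600/4⌋ = 6400. The extremal graph is K_{80, 80}, which has 80·80 = 6400 edges.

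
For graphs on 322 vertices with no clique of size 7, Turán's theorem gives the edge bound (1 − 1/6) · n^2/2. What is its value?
Turán density bound = (5/6) · 322^2/2 = 129605/3 ≈ 43201.6667

Turán's theorem: ex(n, K_{r+1}) is achieved by the complete r-partite Turán graph T(n, r) with parts as balanced as possible, and is at most (1 − 1/r) · n^2/2. For r = 6, n = 322: the density bound is (5/6) · 103684/2 = 129605/3 ≈ 43201.6667. The integer-valued extremum is e(T(322, 6)) = 43201, which is strictly less than the density bound 129605/3 since 6 ∤ 322 (the parts of T(322, 6) cannot all be equal).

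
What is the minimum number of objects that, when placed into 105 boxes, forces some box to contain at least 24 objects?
n = (24 − 1)·105 + 1 = 2416

By the generalised pigeonhole principle, to guarantee some box contains ≥ r objects we need more than (r − 1) · k objects total. Threshold: n = (r − 1) · k + 1. With r = 24 and k = 105: n = 23 · 105 + 1 = 2415 + 1 = 2416. For n = 2415 = 23 · 105, we can put exactly 23 objects in every box, avoiding 24 in any single one — so 2416 is tight.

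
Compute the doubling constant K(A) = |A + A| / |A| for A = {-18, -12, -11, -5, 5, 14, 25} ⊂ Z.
K = |A + A| / |A| = 27/7

Enumerate A + A = {a + b : a, b ∈ A}. With |A| = 7, there are |A|^2 = 49 ordered sum pairs; collecting distinct values, A + A = {-36, -30, -29, -24, -23, -22, -17, -16, -13, -10, -7, -6, -4, 0, 2, 3, 7, 9, 10, 13, 14, 19, 20, 28, 30, 39, 50}, so |A + A| = 27. Thus K = 27/7. For comparison, the minimum possible |A + A| over all 7-element sets is 2·7 − 1 = 13 (so min K = 13/7), attained only by arithmetic progressions.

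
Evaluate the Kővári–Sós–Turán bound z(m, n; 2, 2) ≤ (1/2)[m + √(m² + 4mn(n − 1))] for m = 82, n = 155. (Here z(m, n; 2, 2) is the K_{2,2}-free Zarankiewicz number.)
z(82, 155; 2, 2) ≤ (1/2)[82 + √(82² + 4·82·155·154)] = (1/2)[82 + √7836084] = 1440.6503

Kővári–Sós–Turán: let r_1, ..., r_82 be the row sums and z = Σ r_i the total number of 1s. Each pair of columns can share at most one row with both entries 1 (else a 2×2 all-ones block appears), so Σ_i C(r_i, 2) ≤ C(155, 2) = 11935. By convexity Σ_i C(r_i, 2) ≥ 82·C(z/82, 2) = z(z − 82)/(2·82), giving z² − 82z − 82·155·154 ≤ 0 and hence z ≤ (1/2)[82 + √(6724 + 4·1957340)] = (1/2)[82 + √7836084] ≈ (1/2)(82 + 2799.3006) = 1440.6503.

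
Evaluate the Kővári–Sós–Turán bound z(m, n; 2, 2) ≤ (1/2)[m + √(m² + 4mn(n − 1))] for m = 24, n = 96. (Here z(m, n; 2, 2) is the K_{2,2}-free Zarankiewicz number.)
z(24, 96; 2, 2) ≤ (1/2)[24 + √(24² + 4·24·96·95)] = (1/2)[24 + √876096] = 480

Kővári–Sós–Turán: let r_1, ..., r_24 be the row sums and z = Σ r_i the total number of 1s. Each pair of columns can share at most one row with both entries 1 (else a 2×2 all-ones block appears), so Σ_i C(r_i, 2) ≤ C(96, 2) = 4560. By convexity Σ_i C(r_i, 2) ≥ 24·C(z/24, 2) = z(z − 24)/(2·24), giving z² − 24z − 24·96·95 ≤ 0 and hence z ≤ (1/2)[24 + √(576 + 4·218880)] = (1/2)[24 + √876096] ≈ (1/2)(24 + 936) = 480.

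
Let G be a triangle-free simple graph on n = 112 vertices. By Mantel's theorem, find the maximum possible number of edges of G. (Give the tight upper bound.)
ex(112, K_3) = ⌊112^2/4⌋ = 3136

Mantel (1907): a triangle-free graph on n vertices has at most ⌊n^2/4⌋ edges, with equality for the complete bipartite graph K_{⌊n/2⌋, ⌈n/2⌉}. For n = 112: ⌊112^2/4⌋ = ⌊12544/4⌋ = 3136. The extremal graph is K_{56, 56}, which has 56·56 = 3136 edges.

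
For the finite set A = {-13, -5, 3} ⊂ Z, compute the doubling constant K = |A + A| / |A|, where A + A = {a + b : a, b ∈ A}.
K = |A + A| / |A| = 5/3

Enumerate A + A = {a + b : a, b ∈ A}. With |A| = 3, there are |A|^2 = 9 ordered sum pairs; collecting distinct values, A + A = {-26, -18, -10, -2, 6}, so |A + A| = 5. Thus K = 5/3. Here |A + A| = 2|A| − 1 = 5, the minimum possible — so K = 5/3 is minimal, which holds iff A is an arithmetic progression.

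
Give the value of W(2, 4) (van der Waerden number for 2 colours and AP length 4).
W(2, 4) = 35

W(2, 4) = 35. The lower bound W(2, 4) > 34 comes from an explicit good 2-colouring of [1, 34]; the upper bound W(2, 4) ≤ 35 was verified by exhaustive search over 2-colourings of [1, 35].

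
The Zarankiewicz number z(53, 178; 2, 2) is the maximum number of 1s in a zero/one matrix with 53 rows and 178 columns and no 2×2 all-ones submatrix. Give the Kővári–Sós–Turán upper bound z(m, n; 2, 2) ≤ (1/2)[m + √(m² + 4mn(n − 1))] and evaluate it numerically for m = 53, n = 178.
z(53, 178; 2, 2) ≤ (1/2)[53 + √(53² + 4·53·178·177)] = (1/2)[53 + √6682081] = 1318.9861

Kővári–Sós–Turán: let r_1, ..., r_53 be the row sums and z = Σ r_i the total number of 1s. Each pair of columns can share at most one row with both entries 1 (else a 2×2 all-ones block appears), so Σ_i C(r_i, 2) ≤ C(178, 2) = 15753. By convexity Σ_i C(r_i, 2) ≥ 53·C(z/53, 2) = z(z − 53)/(2·53), giving z² − 53z − 53·178·177 ≤ 0 and hence z ≤ (1/2)[53 + √(2809 + 4·1669818)] = (1/2)[53 + √6682081] ≈ (1/2)(53 + 2584.9721) = 1318.9861.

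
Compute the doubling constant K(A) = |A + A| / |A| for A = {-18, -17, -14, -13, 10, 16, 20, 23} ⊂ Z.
K = |A + A| / |A| = 32/8 = 4

Enumerate A + A = {a + b : a, b ∈ A}. With |A| = 8, there are |A|^2 = 64 ordered sum pairs; collecting distinct values, A + A = {-36, -35, -34, -32, -31, -30, -28, -27, -26, -8, -7, -4, -3, -2, -1, 2, 3, 5, 6, 7, 9, 10, 20, 26, 30, 32, 33, 36, 39, 40, 43, 46}, so |A + A| = 32. Thus K = 32/8 = 4. For comparison, the minimum possible |A + A| over all 8-element sets is 2·8 − 1 = 15 (so min K = 15/8), attained only by arithmetic progressions.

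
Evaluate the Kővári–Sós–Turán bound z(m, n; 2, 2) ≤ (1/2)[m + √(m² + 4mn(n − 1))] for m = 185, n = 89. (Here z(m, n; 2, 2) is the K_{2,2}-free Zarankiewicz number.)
z(185, 89; 2, 2) ≤ (1/2)[185 + √(185² + 4·185·89·88)] = (1/2)[185 + √5829905] = 1299.7598

Kővári–Sós–Turán: let r_1, ..., r_185 be the row sums and z = Σ r_i the total number of 1s. Each pair of columns can share at most one row with both entries 1 (else a 2×2 all-ones block appears), so Σ_i C(r_i, 2) ≤ C(89, 2) = 3916. By convexity Σ_i C(r_i, 2) ≥ 185·C(z/185, 2) = z(z − 185)/(2·185), giving z² − 185z − 185·89·88 ≤ 0 and hence z ≤ (1/2)[185 + √(34225 + 4·1448920)] = (1/2)[185 + √5829905] ≈ (1/2)(185 + 2414.5196) = 1299.7598.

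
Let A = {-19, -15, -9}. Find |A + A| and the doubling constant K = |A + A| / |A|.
K = |A + A| / |A| = 6/3 = 2

Enumerate A + A = {a + b : a, b ∈ A}. With |A| = 3, there are |A|^2 = 9 ordered sum pairs; collecting distinct values, A + A = {-38, -34, -30, -28, -24, -18}, so |A + A| = 6. Thus K = 6/3 = 2. For comparison, the minimum possible |A + A| over all 3-element sets is 2·3 − 1 = 5 (so min K = 5/3), attained only by arithmetic progressions.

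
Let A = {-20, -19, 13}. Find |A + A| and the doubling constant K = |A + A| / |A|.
K = |A + A| / |A| = 6/3 = 2

Enumerate A + A = {a + b : a, b ∈ A}. With |A| = 3, there are |A|^2 = 9 ordered sum pairs; collecting distinct values, A + A = {-40, -39, -38, -7, -6, 26}, so |A + A| = 6. Thus K = 6/3 = 2. For comparison, the minimum possible |A + A| over all 3-element sets is 2·3 − 1 = 5 (so min K = 5/3), attained only by arithmetic progressions.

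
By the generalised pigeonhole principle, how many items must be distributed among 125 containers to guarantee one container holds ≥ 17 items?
n = (17 − 1)·125 + 1 = 2001

By the generalised pigeonhole principle, to guarantee some box contains ≥ r objects we need more than (r − 1) · k objects total. Threshold: n = (r − 1) · k + 1. With r = 17 and k = 125: n = 16 · 125 + 1 = 2000 + 1 = 2001. For n = 2000 = 16 · 125, we can put exactly 16 objects in every box, avoiding 17 in any single one — so 2001 is tight.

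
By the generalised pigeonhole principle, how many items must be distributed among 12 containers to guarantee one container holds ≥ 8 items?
n = (8 − 1)·12 + 1 = 85

By the generalised pigeonhole principle, to guarantee some box contains ≥ r objects we need more than (r − 1) · k objects total. Threshold: n = (r − 1) · k + 1. With r = 8 and k = 12: n = 7 · 12 + 1 = 84 + 1 = 85. For n = 84 = 7 · 12, we can put exactly 7 objects in every box, avoiding 8 in any single one — so 85 is tight.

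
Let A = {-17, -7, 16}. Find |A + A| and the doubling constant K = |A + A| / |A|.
K = |A + A| / |A| = 6/3 = 2

Enumerate A + A = {a + b : a, b ∈ A}. With |A| = 3, there are |A|^2 = 9 ordered sum pairs; collecting distinct values, A + A = {-34, -24, -14, -1, 9, 32}, so |A + A| = 6. Thus K = 6/3 = 2. For comparison, the minimum possible |A + A| over all 3-element sets is 2·3 − 1 = 5 (so min K = 5/3), attained only by arithmetic progressions.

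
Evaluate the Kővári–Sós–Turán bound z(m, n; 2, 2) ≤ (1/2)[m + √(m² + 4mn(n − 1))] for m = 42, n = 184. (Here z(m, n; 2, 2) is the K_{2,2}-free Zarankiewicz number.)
z(42, 184; 2, 2) ≤ (1/2)[42 + √(42² + 4·42·184·183)] = (1/2)[42 + √5658660] = 1210.3969

Kővári–Sós–Turán: let r_1, ..., r_42 be the row sums and z = Σ r_i the total number of 1s. Each pair of columns can share at most one row with both entries 1 (else a 2×2 all-ones block appears), so Σ_i C(r_i, 2) ≤ C(184, 2) = 16836. By convexity Σ_i C(r_i, 2) ≥ 42·C(z/42, 2) = z(z − 42)/(2·42), giving z² − 42z − 42·184·183 ≤ 0 and hence z ≤ (1/2)[42 + √(1764 + 4·1414224)] = (1/2)[42 + √5658660] ≈ (1/2)(42 + 2378.7938) = 1210.3969.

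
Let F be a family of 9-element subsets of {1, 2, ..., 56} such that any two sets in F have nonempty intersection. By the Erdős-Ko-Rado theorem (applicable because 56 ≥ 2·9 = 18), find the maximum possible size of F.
max |F| = C(55, 8) = 1217566350

Erdős-Ko-Rado (1961): when n ≥ 2k, max |F| = C(n−1, k−1). The bound is attained by the star {A : i ∈ A} for any fixed i ∈ [n]. Here C(56−1, 9−1) = C(55, 8) = 1217566350.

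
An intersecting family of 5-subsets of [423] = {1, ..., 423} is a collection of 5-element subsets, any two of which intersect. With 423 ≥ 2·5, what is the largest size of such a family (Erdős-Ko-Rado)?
max |F| = C(422, 4) = 1302706615

Erdős-Ko-Rado (1961): when n ≥ 2k, max |F| = C(n−1, k−1). The bound is attained by the star {A : i ∈ A} for any fixed i ∈ [n]. Here C(423−1, 5−1) = C(422, 4) = 1302706615.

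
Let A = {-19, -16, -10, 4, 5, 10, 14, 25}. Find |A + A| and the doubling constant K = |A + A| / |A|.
K = |A + A| / |A| = 32/8 = 4

Enumerate A + A = {a + b : a, b ∈ A}. With |A| = 8, there are |A|^2 = 64 ordered sum pairs; collecting distinct values, A + A = {-38, -35, -32, -29, -26, -20, -15, -14, -12, -11, -9, -6, -5, -2, 0, 4, 6, 8, 9, 10, 14, 15, 18, 19, 20, 24, 28, 29, 30, 35, 39, 50}, so |A + A| = 32. Thus K = 32/8 = 4. For comparison, the minimum possible |A + A| over all 8-element sets is 2·8 − 1 = 15 (so min K = 15/8), attained only by arithmetic progressions.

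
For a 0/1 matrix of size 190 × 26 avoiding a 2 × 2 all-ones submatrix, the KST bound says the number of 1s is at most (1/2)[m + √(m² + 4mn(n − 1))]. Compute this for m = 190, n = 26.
z(190, 26; 2, 2) ≤ (1/2)[190 + √(190² + 4·190·26·25)] = (1/2)[190 + √530100] = 459.0398

Kővári–Sós–Turán: let r_1, ..., r_190 be the row sums and z = Σ r_i the total number of 1s. Each pair of columns can share at most one row with both entries 1 (else a 2×2 all-ones block appears), so Σ_i C(r_i, 2) ≤ C(26, 2) = 325. By convexity Σ_i C(r_i, 2) ≥ 190·C(z/190, 2) = z(z − 190)/(2·190), giving z² − 190z − 190·26·25 ≤ 0 and hence z ≤ (1/2)[190 + √(36100 + 4·123500)] = (1/2)[190 + √530100] ≈ (1/2)(190 + 728.0797) = 459.0398.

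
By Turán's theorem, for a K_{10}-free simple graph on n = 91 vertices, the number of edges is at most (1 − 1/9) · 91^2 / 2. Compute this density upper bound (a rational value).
Turán density bound = (8/9) · 91^2/2 = 33124/9 ≈ 3680.4444

Turán's theorem: ex(n, K_{r+1}) is achieved by the complete r-partite Turán graph T(n, r) with parts as balanced as possible, and is at most (1 − 1/r) · n^2/2. For r = 9, n = 91: the density bound is (8/9) · 8281/2 = 33124/9 ≈ 3680.4444. The integer-valued extremum is e(T(91, 9)) = 3680, which is strictly less than the density bound 33124/9 since 9 ∤ 91 (the parts of T(91, 9) cannot all be equal).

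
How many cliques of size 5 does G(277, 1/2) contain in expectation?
E[# K_5] = C(277, 5) · (1/2)^C(5, 2) = 13105497405 / 2^10 ≈ 12798337.309570

For each 5-subset S of vertices (there are C(277, 5) = 13105497405 such S), let X_S = 1 if S induces a K_5 (all C(5, 2) = 10 edges present). Then P(X_S = 1) = (1/2)^10 = 1/1024. By linearity of expectation, E[# K_5] = C(277, 5) · (1/2)^10 = 13105497405 / 1024 ≈ 12798337.309570.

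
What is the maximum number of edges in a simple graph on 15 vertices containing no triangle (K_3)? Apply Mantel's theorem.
ex(15, K_3) = ⌊15^2/4⌋ = 56

Mantel (1907): a triangle-free graph on n vertices has at most ⌊n^2/4⌋ edges, with equality for the complete bipartite graph K_{⌊n/2⌋, ⌈n/2⌉}. For n = 15: ⌊15^2/4⌋ = ⌊225/4⌋ = 56. The extremal graph is K_{7, 8}, which has 7·8 = 56 edges.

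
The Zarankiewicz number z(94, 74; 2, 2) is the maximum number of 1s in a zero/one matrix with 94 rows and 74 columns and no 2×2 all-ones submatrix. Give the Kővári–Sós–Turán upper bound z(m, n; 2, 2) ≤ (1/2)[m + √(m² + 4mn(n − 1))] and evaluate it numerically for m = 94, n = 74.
z(94, 74; 2, 2) ≤ (1/2)[94 + √(94² + 4·94·74·73)] = (1/2)[94 + √2039988] = 761.1407

Kővári–Sós–Turán: let r_1, ..., r_94 be the row sums and z = Σ r_i the total number of 1s. Each pair of columns can share at most one row with both entries 1 (else a 2×2 all-ones block appears), so Σ_i C(r_i, 2) ≤ C(74, 2) = 2701. By convexity Σ_i C(r_i, 2) ≥ 94·C(z/94, 2) = z(z − 94)/(2·94), giving z² − 94z − 94·74·73 ≤ 0 and hence z ≤ (1/2)[94 + √(8836 + 4·507788)] = (1/2)[94 + √2039988] ≈ (1/2)(94 + 1428.2815) = 761.1407.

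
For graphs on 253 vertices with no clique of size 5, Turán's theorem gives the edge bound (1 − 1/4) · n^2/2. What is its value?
Turán density bound = (3/4) · 253^2/2 = 192027/8 ≈ 24003.375

Turán's theorem: ex(n, K_{r+1}) is achieved by the complete r-partite Turán graph T(n, r) with parts as balanced as possible, and is at most (1 − 1/r) · n^2/2. For r = 4, n = 253: the density bound is (3/4) · 64009/2 = 192027/8 ≈ 24003.375. The integer-valued extremum is e(T(253, 4)) = 24003, which is strictly less than the density bound 192027/8 since 4 ∤ 253 (the parts of T(253, 4) cannot all be equal).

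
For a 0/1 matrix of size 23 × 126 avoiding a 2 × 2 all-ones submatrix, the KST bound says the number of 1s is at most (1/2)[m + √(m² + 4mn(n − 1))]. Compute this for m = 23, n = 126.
z(23, 126; 2, 2) ≤ (1/2)[23 + √(23² + 4·23·126·125)] = (1/2)[23 + √1449529] = 613.4819

Kővári–Sós–Turán: let r_1, ..., r_23 be the row sums and z = Σ r_i the total number of 1s. Each pair of columns can share at most one row with both entries 1 (else a 2×2 all-ones block appears), so Σ_i C(r_i, 2) ≤ C(126, 2) = 7875. By convexity Σ_i C(r_i, 2) ≥ 23·C(z/23, 2) = z(z − 23)/(2·23), giving z² − 23z − 23·126·125 ≤ 0 and hence z ≤ (1/2)[23 + √(529 + 4·362250)] = (1/2)[23 + √1449529] ≈ (1/2)(23 + 1203.9639) = 613.4819.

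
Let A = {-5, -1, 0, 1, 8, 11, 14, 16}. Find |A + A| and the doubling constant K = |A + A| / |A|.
K = |A + A| / |A| = 30/8 = 15/4

Enumerate A + A = {a + b : a, b ∈ A}. With |A| = 8, there are |A|^2 = 64 ordered sum pairs; collecting distinct values, A + A = {-10, -6, -5, -4, -2, -1, 0, 1, 2, 3, 6, 7, 8, 9, 10, 11, 12, 13, 14, 15, 16, 17, 19, 22, 24, 25, 27, 28, 30, 32}, so |A + A| = 30. Thus K = 30/8 = 15/4. For comparison, the minimum possible |A + A| over all 8-element sets is 2·8 − 1 = 15 (so min K = 15/8), attained only by arithmetic progressions.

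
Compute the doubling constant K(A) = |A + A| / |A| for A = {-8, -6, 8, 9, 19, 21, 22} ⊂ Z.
K = |A + A| / |A| = 25/7

Enumerate A + A = {a + b : a, b ∈ A}. With |A| = 7, there are |A|^2 = 49 ordered sum pairs; collecting distinct values, A + A = {-16, -14, -12, 0, 1, 2, 3, 11, 13, 14, 15, 16, 17, 18, 27, 28, 29, 30, 31, 38, 40, 41, 42, 43, 44}, so |A + A| = 25. Thus K = 25/7. For comparison, the minimum possible |A + A| over all 7-element sets is 2·7 − 1 = 13 (so min K = 13/7), attained only by arithmetic progressions.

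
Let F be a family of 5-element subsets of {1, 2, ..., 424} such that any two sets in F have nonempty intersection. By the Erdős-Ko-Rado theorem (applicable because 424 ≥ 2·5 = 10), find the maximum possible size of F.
max |F| = C(423, 4) = 1315142955

The Erdős-Ko-Rado theorem states: for n ≥ 2k, an intersecting family of k-subsets of an n-element set has size at most C(n − 1, k − 1), with equality for 'star' families {A ⊆ [n] : |A| = k, i ∈ A} (fix an element i). For n = 424, k = 5: C(423, 4) = 1315142955.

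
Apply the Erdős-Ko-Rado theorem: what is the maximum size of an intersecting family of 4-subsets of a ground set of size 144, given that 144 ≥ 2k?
max |F| = C(143, 3) = 477191

Erdős-Ko-Rado (1961): when n ≥ 2k, max |F| = C(n−1, k−1). The bound is attained by the star {A : i ∈ A} for any fixed i ∈ [n]. Here C(144−1, 4−1) = C(143, 3) = 477191.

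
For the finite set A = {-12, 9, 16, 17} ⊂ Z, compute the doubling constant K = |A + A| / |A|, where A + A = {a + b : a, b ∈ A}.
K = |A + A| / |A| = 10/4 = 5/2

Enumerate A + A = {a + b : a, b ∈ A}. With |A| = 4, there are |A|^2 = 16 ordered sum pairs; collecting distinct values, A + A = {-24, -3, 4, 5, 18, 25, 26, 32, 33, 34}, so |A + A| = 10. Thus K = 10/4 = 5/2. For comparison, the minimum possible |A + A| over all 4-element sets is 2·4 − 1 = 7 (so min K = 7/4), attained only by arithmetic progressions.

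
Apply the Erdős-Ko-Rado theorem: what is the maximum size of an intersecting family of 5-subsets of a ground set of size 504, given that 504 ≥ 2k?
max |F| = C(503, 4) = 2635531375

The Erdős-Ko-Rado theorem states: for n ≥ 2k, an intersecting family of k-subsets of an n-element set has size at most C(n − 1, k − 1), with equality for 'star' families {A ⊆ [n] : |A| = k, i ∈ A} (fix an element i). For n = 504, k = 5: C(503, 4) = 2635531375.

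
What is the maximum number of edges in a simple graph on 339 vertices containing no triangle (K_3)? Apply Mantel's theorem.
ex(339, K_3) = ⌊339^2/4⌋ = 28730

Mantel (1907): a triangle-free graph on n vertices has at most ⌊n^2/4⌋ edges, with equality for the complete bipartite graph K_{⌊n/2⌋, ⌈n/2⌉}. For n = 339: ⌊339^2/4⌋ = ⌊114921/4⌋ = 28730. The extremal graph is K_{169, 170}, which has 169·170 = 28730 edges.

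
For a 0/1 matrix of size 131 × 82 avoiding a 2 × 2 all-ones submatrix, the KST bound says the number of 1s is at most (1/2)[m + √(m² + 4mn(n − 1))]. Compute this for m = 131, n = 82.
z(131, 82; 2, 2) ≤ (1/2)[131 + √(131² + 4·131·82·81)] = (1/2)[131 + √3497569] = 1000.5894

Kővári–Sós–Turán: let r_1, ..., r_131 be the row sums and z = Σ r_i the total number of 1s. Each pair of columns can share at most one row with both entries 1 (else a 2×2 all-ones block appears), so Σ_i C(r_i, 2) ≤ C(82, 2) = 3321. By convexity Σ_i C(r_i, 2) ≥ 131·C(z/131, 2) = z(z − 131)/(2·131), giving z² − 131z − 131·82·81 ≤ 0 and hence z ≤ (1/2)[131 + √(17161 + 4·870102)] = (1/2)[131 + √3497569] ≈ (1/2)(131 + 1870.1789) = 1000.5894.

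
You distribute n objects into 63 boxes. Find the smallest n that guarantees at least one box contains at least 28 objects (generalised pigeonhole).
n = (28 − 1)·63 + 1 = 1702

By the generalised pigeonhole principle, to guarantee some box contains ≥ r objects we need more than (r − 1) · k objects total. Threshold: n = (r − 1) · k + 1. With r = 28 and k = 63: n = 27 · 63 + 1 = 1701 + 1 = 1702. For n = 1701 = 27 · 63, we can put exactly 27 objects in every box, avoiding 28 in any single one — so 1702 is tight.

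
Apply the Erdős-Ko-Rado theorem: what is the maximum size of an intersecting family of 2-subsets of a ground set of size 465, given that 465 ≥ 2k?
max |F| = C(464, 1) = 464

The Erdős-Ko-Rado theorem states: for n ≥ 2k, an intersecting family of k-subsets of an n-element set has size at most C(n − 1, k − 1), with equality for 'star' families {A ⊆ [n] : |A| = k, i ∈ A} (fix an element i). For n = 465, k = 2: C(464, 1) = 464.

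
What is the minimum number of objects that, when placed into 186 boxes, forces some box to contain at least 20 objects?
n = (20 − 1)·186 + 1 = 3535

By the generalised pigeonhole principle, to guarantee some box contains ≥ r objects we need more than (r − 1) · k objects total. Threshold: n = (r − 1) · k + 1. With r = 20 and k = 186: n = 19 · 186 + 1 = 3534 + 1 = 3535. For n = 3534 = 19 · 186, we can put exactly 19 objects in every box, avoiding 20 in any single one — so 3535 is tight.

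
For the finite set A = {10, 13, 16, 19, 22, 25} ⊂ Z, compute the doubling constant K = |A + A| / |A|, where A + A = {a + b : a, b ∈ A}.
K = |A + A| / |A| = 11/6

Enumerate A + A = {a + b : a, b ∈ A}. With |A| = 6, there are |A|^2 = 36 ordered sum pairs; collecting distinct values, A + A = {20, 23, 26, 29, 32, 35, 38, 41, 44, 47, 50}, so |A + A| = 11. Thus K = 11/6. Here |A + A| = 2|A| − 1 = 11, the minimum possible — so K = 11/6 is minimal, which holds iff A is an arithmetic progression.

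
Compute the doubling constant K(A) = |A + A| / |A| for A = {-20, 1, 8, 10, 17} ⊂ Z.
K = |A + A| / |A| = 14/5

Enumerate A + A = {a + b : a, b ∈ A}. With |A| = 5, there are |A|^2 = 25 ordered sum pairs; collecting distinct values, A + A = {-40, -19, -12, -10, -3, 2, 9, 11, 16, 18, 20, 25, 27, 34}, so |A + A| = 14. Thus K = 14/5. For comparison, the minimum possible |A + A| over all 5-element sets is 2·5 − 1 = 9 (so min K = 9/5), attained only by arithmetic progressions.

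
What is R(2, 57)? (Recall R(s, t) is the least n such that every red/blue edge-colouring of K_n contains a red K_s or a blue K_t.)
R(2, 57) = 57

R(2, k) = k for all k ≥ 2: in a 2-colouring of K_k, either some edge is red (a red K_2) or all edges are blue (a blue K_k). And K_{56} coloured all-blue has no blue K_57, so R(2, 57) > 56. Hence R(2, 57) = 57.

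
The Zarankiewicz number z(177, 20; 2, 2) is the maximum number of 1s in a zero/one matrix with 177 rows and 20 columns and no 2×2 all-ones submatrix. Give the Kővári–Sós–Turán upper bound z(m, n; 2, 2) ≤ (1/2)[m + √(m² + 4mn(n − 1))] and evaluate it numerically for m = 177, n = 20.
z(177, 20; 2, 2) ≤ (1/2)[177 + √(177² + 4·177·20·19)] = (1/2)[177 + √300369] = 362.5297

Kővári–Sós–Turán: let r_1, ..., r_177 be the row sums and z = Σ r_i the total number of 1s. Each pair of columns can share at most one row with both entries 1 (else a 2×2 all-ones block appears), so Σ_i C(r_i, 2) ≤ C(20, 2) = 190. By convexity Σ_i C(r_i, 2) ≥ 177·C(z/177, 2) = z(z − 177)/(2·177), giving z² − 177z − 177·20·19 ≤ 0 and hence z ≤ (1/2)[177 + √(31329 + 4·67260)] = (1/2)[177 + √300369] ≈ (1/2)(177 + 548.0593) = 362.5297.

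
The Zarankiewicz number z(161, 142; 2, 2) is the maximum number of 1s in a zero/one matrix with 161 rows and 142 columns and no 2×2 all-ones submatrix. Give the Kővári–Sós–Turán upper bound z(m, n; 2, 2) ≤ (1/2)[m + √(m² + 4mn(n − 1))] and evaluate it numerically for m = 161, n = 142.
z(161, 142; 2, 2) ≤ (1/2)[161 + √(161² + 4·161·142·141)] = (1/2)[161 + √12920089] = 1877.7263

Kővári–Sós–Turán: let r_1, ..., r_161 be the row sums and z = Σ r_i the total number of 1s. Each pair of columns can share at most one row with both entries 1 (else a 2×2 all-ones block appears), so Σ_i C(r_i, 2) ≤ C(142, 2) = 10011. By convexity Σ_i C(r_i, 2) ≥ 161·C(z/161, 2) = z(z − 161)/(2·161), giving z² − 161z − 161·142·141 ≤ 0 and hence z ≤ (1/2)[161 + √(25921 + 4·3223542)] = (1/2)[161 + √12920089] ≈ (1/2)(161 + 3594.4525) = 1877.7263.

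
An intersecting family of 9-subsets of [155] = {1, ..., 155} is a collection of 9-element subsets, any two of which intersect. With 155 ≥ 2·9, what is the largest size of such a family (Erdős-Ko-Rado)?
max |F| = C(154, 8) = 6521818990995

The Erdős-Ko-Rado theorem states: for n ≥ 2k, an intersecting family of k-subsets of an n-element set has size at most C(n − 1, k − 1), with equality for 'star' families {A ⊆ [n] : |A| = k, i ∈ A} (fix an element i). For n = 155, k = 9: C(154, 8) = 6521818990995.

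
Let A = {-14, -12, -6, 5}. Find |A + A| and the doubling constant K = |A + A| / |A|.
K = |A + A| / |A| = 10/4 = 5/2

Enumerate A + A = {a + b : a, b ∈ A}. With |A| = 4, there are |A|^2 = 16 ordered sum pairs; collecting distinct values, A + A = {-28, -26, -24, -20, -18, -12, -9, -7, -1, 10}, so |A + A| = 10. Thus K = 10/4 = 5/2. For comparison, the minimum possible |A + A| over all 4-element sets is 2·4 − 1 = 7 (so min K = 7/4), attained only by arithmetic progressions.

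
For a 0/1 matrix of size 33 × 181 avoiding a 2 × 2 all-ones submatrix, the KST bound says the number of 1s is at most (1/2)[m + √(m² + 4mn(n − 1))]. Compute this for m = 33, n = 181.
z(33, 181; 2, 2) ≤ (1/2)[33 + √(33² + 4·33·181·180)] = (1/2)[33 + √4301649] = 1053.5209

Kővári–Sós–Turán: let r_1, ..., r_33 be the row sums and z = Σ r_i the total number of 1s. Each pair of columns can share at most one row with both entries 1 (else a 2×2 all-ones block appears), so Σ_i C(r_i, 2) ≤ C(181, 2) = 16290. By convexity Σ_i C(r_i, 2) ≥ 33·C(z/33, 2) = z(z − 33)/(2·33), giving z² − 33z − 33·181·180 ≤ 0 and hence z ≤ (1/2)[33 + √(1089 + 4·1075140)] = (1/2)[33 + √4301649] ≈ (1/2)(33 + 2074.0417) = 1053.5209.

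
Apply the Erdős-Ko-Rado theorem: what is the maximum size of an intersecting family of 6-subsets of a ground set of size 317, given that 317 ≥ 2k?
max |F| = C(316, 5) = 25435774728

Erdős-Ko-Rado (1961): when n ≥ 2k, max |F| = C(n−1, k−1). The bound is attained by the star {A : i ∈ A} for any fixed i ∈ [n]. Here C(317−1, 6−1) = C(316, 5) = 25435774728.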